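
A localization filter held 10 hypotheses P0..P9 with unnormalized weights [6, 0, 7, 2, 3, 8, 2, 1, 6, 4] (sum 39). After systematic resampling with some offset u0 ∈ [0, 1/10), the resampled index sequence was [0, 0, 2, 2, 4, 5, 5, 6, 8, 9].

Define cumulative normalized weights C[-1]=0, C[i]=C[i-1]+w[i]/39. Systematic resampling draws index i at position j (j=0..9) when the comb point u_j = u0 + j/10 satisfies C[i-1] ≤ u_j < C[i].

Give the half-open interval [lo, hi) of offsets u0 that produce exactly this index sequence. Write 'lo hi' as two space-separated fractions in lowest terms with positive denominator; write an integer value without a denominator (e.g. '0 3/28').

0 7/390

C = [2/13, 2/13, 1/3, 5/13, 6/13, 2/3, 28/39, 29/39, 35/39, 1]
j=0 picked index 0: u0 ∈ [0, 2/13)
j=1 picked index 0: u0 ∈ [-1/10, 7/130)
j=2 picked index 2: u0 ∈ [-3/65, 2/15)
j=3 picked index 2: u0 ∈ [-19/130, 1/30)
j=4 picked index 4: u0 ∈ [-1/65, 4/65)
j=5 picked index 5: u0 ∈ [-1/26, 1/6)
j=6 picked index 5: u0 ∈ [-9/65, 1/15)
j=7 picked index 6: u0 ∈ [-1/30, 7/390)
j=8 picked index 8: u0 ∈ [-11/195, 19/195)
j=9 picked index 9: u0 ∈ [-1/390, 1/10)
intersection: [0, 7/390)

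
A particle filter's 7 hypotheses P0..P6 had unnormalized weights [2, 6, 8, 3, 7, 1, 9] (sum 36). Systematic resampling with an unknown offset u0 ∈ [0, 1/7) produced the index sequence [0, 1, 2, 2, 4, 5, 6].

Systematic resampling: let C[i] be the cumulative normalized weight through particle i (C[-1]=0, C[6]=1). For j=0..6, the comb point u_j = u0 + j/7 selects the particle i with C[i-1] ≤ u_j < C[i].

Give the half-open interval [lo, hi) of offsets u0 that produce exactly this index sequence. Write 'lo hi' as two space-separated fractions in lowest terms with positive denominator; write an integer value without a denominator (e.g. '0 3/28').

C = [1/18, 2/9, 4/9, 19/36, 13/18, 3/4, 1]
j=0 picked index 0: u0 ∈ [0, 1/18)
j=1 picked index 1: u0 ∈ [-11/126, 5/63)
j=2 picked index 2: u0 ∈ [-4/63, 10/63)
j=3 picked index 2: u0 ∈ [-13/63, 1/63)
j=4 picked index 4: u0 ∈ [-11/252, 19/126)
j=5 picked index 5: u0 ∈ [1/126, 1/28)
j=6 picked index 6: u0 ∈ [-3/28, 1/7)
intersection: [1/126, 1/63)

1/126 1/63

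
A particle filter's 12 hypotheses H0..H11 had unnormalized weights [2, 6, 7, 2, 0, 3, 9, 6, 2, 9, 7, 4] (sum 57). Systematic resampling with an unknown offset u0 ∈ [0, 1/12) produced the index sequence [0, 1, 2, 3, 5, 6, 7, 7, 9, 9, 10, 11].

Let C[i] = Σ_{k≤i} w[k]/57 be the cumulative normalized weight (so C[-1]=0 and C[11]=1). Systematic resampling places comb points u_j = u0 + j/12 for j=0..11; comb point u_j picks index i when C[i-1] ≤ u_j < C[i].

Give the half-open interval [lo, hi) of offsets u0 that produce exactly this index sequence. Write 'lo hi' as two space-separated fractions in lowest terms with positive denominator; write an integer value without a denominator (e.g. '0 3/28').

C = [2/57, 8/57, 5/19, 17/57, 17/57, 20/57, 29/57, 35/57, 37/57, 46/57, 53/57, 1]
j=0 picked index 0: u0 ∈ [0, 2/57)
j=1 picked index 1: u0 ∈ [-11/228, 13/228)
j=2 picked index 2: u0 ∈ [-1/38, 11/114)
j=3 picked index 3: u0 ∈ [1/76, 11/228)
j=4 picked index 5: u0 ∈ [-2/57, 1/57)
j=5 picked index 6: u0 ∈ [-5/76, 7/76)
j=6 picked index 7: u0 ∈ [1/114, 13/114)
j=7 picked index 7: u0 ∈ [-17/228, 7/228)
j=8 picked index 9: u0 ∈ [-1/57, 8/57)
j=9 picked index 9: u0 ∈ [-23/228, 13/228)
j=10 picked index 10: u0 ∈ [-1/38, 11/114)
j=11 picked index 11: u0 ∈ [1/76, 1/12)
intersection: [1/76, 1/57)

1/76 1/57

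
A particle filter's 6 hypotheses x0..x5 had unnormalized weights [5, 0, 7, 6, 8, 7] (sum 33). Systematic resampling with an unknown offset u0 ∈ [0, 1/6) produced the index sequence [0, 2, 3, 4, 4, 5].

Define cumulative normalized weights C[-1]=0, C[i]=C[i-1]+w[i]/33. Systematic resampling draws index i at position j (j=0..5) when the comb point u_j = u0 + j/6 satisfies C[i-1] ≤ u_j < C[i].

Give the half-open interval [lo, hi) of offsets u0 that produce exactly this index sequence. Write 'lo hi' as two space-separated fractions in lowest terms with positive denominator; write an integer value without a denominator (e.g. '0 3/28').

1/22 4/33

C = [5/33, 5/33, 4/11, 6/11, 26/33, 1]
j=0 picked index 0: u0 ∈ [0, 5/33)
j=1 picked index 2: u0 ∈ [-1/66, 13/66)
j=2 picked index 3: u0 ∈ [1/33, 7/33)
j=3 picked index 4: u0 ∈ [1/22, 19/66)
j=4 picked index 4: u0 ∈ [-4/33, 4/33)
j=5 picked index 5: u0 ∈ [-1/22, 1/6)
intersection: [1/22, 4/33)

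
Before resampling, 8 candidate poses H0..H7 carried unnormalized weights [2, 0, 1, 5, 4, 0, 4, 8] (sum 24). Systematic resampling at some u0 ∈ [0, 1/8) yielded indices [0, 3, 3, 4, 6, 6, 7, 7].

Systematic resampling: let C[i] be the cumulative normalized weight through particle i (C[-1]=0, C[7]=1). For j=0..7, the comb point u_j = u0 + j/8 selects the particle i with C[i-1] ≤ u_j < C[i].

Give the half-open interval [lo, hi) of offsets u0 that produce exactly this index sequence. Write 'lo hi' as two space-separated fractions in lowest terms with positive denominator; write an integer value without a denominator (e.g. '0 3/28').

C = [1/12, 1/12, 1/8, 1/3, 1/2, 1/2, 2/3, 1]
j=0 picked index 0: u0 ∈ [0, 1/12)
j=1 picked index 3: u0 ∈ [0, 5/24)
j=2 picked index 3: u0 ∈ [-1/8, 1/12)
j=3 picked index 4: u0 ∈ [-1/24, 1/8)
j=4 picked index 6: u0 ∈ [0, 1/6)
j=5 picked index 6: u0 ∈ [-1/8, 1/24)
j=6 picked index 7: u0 ∈ [-1/12, 1/4)
j=7 picked index 7: u0 ∈ [-5/24, 1/8)
intersection: [0, 1/24)

0 1/24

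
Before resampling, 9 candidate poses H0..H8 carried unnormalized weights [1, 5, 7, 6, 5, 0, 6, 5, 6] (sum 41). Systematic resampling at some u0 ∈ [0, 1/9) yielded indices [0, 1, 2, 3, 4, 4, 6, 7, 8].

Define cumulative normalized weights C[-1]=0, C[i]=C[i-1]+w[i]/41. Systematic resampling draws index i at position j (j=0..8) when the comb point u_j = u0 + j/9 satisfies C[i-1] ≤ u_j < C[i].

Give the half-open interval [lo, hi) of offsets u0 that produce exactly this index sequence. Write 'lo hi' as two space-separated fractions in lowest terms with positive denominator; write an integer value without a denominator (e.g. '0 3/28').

7/369 1/41

C = [1/41, 6/41, 13/41, 19/41, 24/41, 24/41, 30/41, 35/41, 1]
j=0 picked index 0: u0 ∈ [0, 1/41)
j=1 picked index 1: u0 ∈ [-32/369, 13/369)
j=2 picked index 2: u0 ∈ [-28/369, 35/369)
j=3 picked index 3: u0 ∈ [-2/123, 16/123)
j=4 picked index 4: u0 ∈ [7/369, 52/369)
j=5 picked index 4: u0 ∈ [-34/369, 11/369)
j=6 picked index 6: u0 ∈ [-10/123, 8/123)
j=7 picked index 7: u0 ∈ [-17/369, 28/369)
j=8 picked index 8: u0 ∈ [-13/369, 1/9)
intersection: [7/369, 1/41)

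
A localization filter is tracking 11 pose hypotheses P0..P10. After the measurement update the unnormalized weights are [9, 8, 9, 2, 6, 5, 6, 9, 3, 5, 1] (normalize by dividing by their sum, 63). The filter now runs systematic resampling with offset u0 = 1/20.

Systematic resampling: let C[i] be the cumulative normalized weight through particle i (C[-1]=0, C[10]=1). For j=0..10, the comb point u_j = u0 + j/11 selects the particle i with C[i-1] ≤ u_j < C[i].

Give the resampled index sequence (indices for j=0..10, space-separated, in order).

C = [1/7, 17/63, 26/63, 4/9, 34/63, 13/21, 5/7, 6/7, 19/21, 62/63, 1]
j=0: u_0=1/20 ∈ [0, 1/7) → index 0
j=1: u_1=31/220 ∈ [0, 1/7) → index 0
j=2: u_2=51/220 ∈ [1/7, 17/63) → index 1
j=3: u_3=71/220 ∈ [17/63, 26/63) → index 2
j=4: u_4=91/220 ∈ [26/63, 4/9) → index 3
j=5: u_5=111/220 ∈ [4/9, 34/63) → index 4
j=6: u_6=131/220 ∈ [34/63, 13/21) → index 5
j=7: u_7=151/220 ∈ [13/21, 5/7) → index 6
j=8: u_8=171/220 ∈ [5/7, 6/7) → index 7
j=9: u_9=191/220 ∈ [6/7, 19/21) → index 8
j=10: u_10=211/220 ∈ [19/21, 62/63) → index 9

0 0 1 2 3 4 5 6 7 8 9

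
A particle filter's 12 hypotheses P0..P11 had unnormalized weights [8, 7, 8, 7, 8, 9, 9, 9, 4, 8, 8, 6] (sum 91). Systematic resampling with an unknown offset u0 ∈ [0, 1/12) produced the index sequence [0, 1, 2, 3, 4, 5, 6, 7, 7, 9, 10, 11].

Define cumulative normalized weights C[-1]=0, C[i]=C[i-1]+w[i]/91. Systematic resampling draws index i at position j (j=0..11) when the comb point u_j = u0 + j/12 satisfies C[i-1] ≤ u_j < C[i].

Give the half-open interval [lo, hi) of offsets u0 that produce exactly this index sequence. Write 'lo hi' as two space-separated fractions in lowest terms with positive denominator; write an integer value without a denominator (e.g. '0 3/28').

5/156 1/21

C = [8/91, 15/91, 23/91, 30/91, 38/91, 47/91, 8/13, 5/7, 69/91, 11/13, 85/91, 1]
j=0 picked index 0: u0 ∈ [0, 8/91)
j=1 picked index 1: u0 ∈ [5/1092, 89/1092)
j=2 picked index 2: u0 ∈ [-1/546, 47/546)
j=3 picked index 3: u0 ∈ [1/364, 29/364)
j=4 picked index 4: u0 ∈ [-1/273, 23/273)
j=5 picked index 5: u0 ∈ [1/1092, 109/1092)
j=6 picked index 6: u0 ∈ [3/182, 3/26)
j=7 picked index 7: u0 ∈ [5/156, 11/84)
j=8 picked index 7: u0 ∈ [-2/39, 1/21)
j=9 picked index 9: u0 ∈ [3/364, 5/52)
j=10 picked index 10: u0 ∈ [1/78, 55/546)
j=11 picked index 11: u0 ∈ [19/1092, 1/12)
intersection: [5/156, 1/21)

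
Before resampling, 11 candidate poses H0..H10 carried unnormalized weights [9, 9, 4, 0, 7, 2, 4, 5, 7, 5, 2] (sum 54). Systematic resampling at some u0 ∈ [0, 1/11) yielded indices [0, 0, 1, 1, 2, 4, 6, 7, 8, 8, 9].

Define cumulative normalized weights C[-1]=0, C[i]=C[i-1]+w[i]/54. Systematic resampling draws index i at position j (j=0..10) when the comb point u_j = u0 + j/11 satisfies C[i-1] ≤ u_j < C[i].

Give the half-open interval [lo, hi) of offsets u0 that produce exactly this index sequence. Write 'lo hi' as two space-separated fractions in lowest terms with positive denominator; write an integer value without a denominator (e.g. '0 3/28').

17/594 13/297

C = [1/6, 1/3, 11/27, 11/27, 29/54, 31/54, 35/54, 20/27, 47/54, 26/27, 1]
j=0 picked index 0: u0 ∈ [0, 1/6)
j=1 picked index 0: u0 ∈ [-1/11, 5/66)
j=2 picked index 1: u0 ∈ [-1/66, 5/33)
j=3 picked index 1: u0 ∈ [-7/66, 2/33)
j=4 picked index 2: u0 ∈ [-1/33, 13/297)
j=5 picked index 4: u0 ∈ [-14/297, 49/594)
j=6 picked index 6: u0 ∈ [17/594, 61/594)
j=7 picked index 7: u0 ∈ [7/594, 31/297)
j=8 picked index 8: u0 ∈ [4/297, 85/594)
j=9 picked index 8: u0 ∈ [-23/297, 31/594)
j=10 picked index 9: u0 ∈ [-23/594, 16/297)
intersection: [17/594, 13/297)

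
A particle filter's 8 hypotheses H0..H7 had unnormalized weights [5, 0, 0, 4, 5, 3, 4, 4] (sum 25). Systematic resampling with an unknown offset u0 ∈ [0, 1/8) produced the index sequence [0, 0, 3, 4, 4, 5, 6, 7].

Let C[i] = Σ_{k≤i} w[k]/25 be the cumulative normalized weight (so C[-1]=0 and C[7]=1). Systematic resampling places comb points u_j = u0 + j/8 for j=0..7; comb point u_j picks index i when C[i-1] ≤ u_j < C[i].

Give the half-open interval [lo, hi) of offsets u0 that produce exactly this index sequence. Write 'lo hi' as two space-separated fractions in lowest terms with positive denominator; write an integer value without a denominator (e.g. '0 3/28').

C = [1/5, 1/5, 1/5, 9/25, 14/25, 17/25, 21/25, 1]
j=0 picked index 0: u0 ∈ [0, 1/5)
j=1 picked index 0: u0 ∈ [-1/8, 3/40)
j=2 picked index 3: u0 ∈ [-1/20, 11/100)
j=3 picked index 4: u0 ∈ [-3/200, 37/200)
j=4 picked index 4: u0 ∈ [-7/50, 3/50)
j=5 picked index 5: u0 ∈ [-13/200, 11/200)
j=6 picked index 6: u0 ∈ [-7/100, 9/100)
j=7 picked index 7: u0 ∈ [-7/200, 1/8)
intersection: [0, 11/200)

0 11/200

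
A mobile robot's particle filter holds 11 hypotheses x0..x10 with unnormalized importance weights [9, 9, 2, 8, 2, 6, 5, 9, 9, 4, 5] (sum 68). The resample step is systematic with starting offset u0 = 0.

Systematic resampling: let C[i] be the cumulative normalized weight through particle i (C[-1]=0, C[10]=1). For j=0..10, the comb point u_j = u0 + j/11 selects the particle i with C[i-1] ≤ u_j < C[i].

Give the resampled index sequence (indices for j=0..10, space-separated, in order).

C = [9/68, 9/34, 5/17, 7/17, 15/34, 9/17, 41/68, 25/34, 59/68, 63/68, 1]
j=0: u_0=0 ∈ [0, 9/68) → index 0
j=1: u_1=1/11 ∈ [0, 9/68) → index 0
j=2: u_2=2/11 ∈ [9/68, 9/34) → index 1
j=3: u_3=3/11 ∈ [9/34, 5/17) → index 2
j=4: u_4=4/11 ∈ [5/17, 7/17) → index 3
j=5: u_5=5/11 ∈ [15/34, 9/17) → index 5
j=6: u_6=6/11 ∈ [9/17, 41/68) → index 6
j=7: u_7=7/11 ∈ [41/68, 25/34) → index 7
j=8: u_8=8/11 ∈ [41/68, 25/34) → index 7
j=9: u_9=9/11 ∈ [25/34, 59/68) → index 8
j=10: u_10=10/11 ∈ [59/68, 63/68) → index 9

0 0 1 2 3 5 6 7 7 8 9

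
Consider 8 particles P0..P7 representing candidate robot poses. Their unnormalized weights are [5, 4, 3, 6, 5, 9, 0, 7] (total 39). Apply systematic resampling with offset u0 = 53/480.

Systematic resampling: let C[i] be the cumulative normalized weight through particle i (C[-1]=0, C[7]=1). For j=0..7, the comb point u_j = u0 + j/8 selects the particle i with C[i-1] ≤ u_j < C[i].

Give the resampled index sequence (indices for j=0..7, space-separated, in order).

0 2 3 4 5 5 7 7

C = [5/39, 3/13, 4/13, 6/13, 23/39, 32/39, 32/39, 1]
j=0: u_0=53/480 ∈ [0, 5/39) → index 0
j=1: u_1=113/480 ∈ [3/13, 4/13) → index 2
j=2: u_2=173/480 ∈ [4/13, 6/13) → index 3
j=3: u_3=233/480 ∈ [6/13, 23/39) → index 4
j=4: u_4=293/480 ∈ [23/39, 32/39) → index 5
j=5: u_5=353/480 ∈ [23/39, 32/39) → index 5
j=6: u_6=413/480 ∈ [32/39, 1) → index 7
j=7: u_7=473/480 ∈ [32/39, 1) → index 7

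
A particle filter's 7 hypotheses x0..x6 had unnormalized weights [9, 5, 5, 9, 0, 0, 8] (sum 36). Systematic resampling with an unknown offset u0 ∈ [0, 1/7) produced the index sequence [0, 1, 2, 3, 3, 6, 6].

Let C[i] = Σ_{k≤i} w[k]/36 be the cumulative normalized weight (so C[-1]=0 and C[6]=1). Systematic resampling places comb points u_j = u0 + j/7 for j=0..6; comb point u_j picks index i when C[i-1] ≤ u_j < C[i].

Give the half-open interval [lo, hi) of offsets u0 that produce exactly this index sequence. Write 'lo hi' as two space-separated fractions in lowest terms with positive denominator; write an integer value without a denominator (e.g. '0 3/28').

3/28 1/7

C = [1/4, 7/18, 19/36, 7/9, 7/9, 7/9, 1]
j=0 picked index 0: u0 ∈ [0, 1/4)
j=1 picked index 1: u0 ∈ [3/28, 31/126)
j=2 picked index 2: u0 ∈ [13/126, 61/252)
j=3 picked index 3: u0 ∈ [25/252, 22/63)
j=4 picked index 3: u0 ∈ [-11/252, 13/63)
j=5 picked index 6: u0 ∈ [4/63, 2/7)
j=6 picked index 6: u0 ∈ [-5/63, 1/7)
intersection: [3/28, 1/7)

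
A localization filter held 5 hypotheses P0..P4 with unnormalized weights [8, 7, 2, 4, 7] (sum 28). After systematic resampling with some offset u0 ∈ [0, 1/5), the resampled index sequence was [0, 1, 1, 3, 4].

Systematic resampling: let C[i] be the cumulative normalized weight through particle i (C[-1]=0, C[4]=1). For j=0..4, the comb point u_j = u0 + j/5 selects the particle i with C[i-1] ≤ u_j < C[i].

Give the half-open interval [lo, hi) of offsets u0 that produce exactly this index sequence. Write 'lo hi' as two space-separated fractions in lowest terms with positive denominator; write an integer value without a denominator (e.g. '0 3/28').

3/35 19/140

C = [2/7, 15/28, 17/28, 3/4, 1]
j=0 picked index 0: u0 ∈ [0, 2/7)
j=1 picked index 1: u0 ∈ [3/35, 47/140)
j=2 picked index 1: u0 ∈ [-4/35, 19/140)
j=3 picked index 3: u0 ∈ [1/140, 3/20)
j=4 picked index 4: u0 ∈ [-1/20, 1/5)
intersection: [3/35, 19/140)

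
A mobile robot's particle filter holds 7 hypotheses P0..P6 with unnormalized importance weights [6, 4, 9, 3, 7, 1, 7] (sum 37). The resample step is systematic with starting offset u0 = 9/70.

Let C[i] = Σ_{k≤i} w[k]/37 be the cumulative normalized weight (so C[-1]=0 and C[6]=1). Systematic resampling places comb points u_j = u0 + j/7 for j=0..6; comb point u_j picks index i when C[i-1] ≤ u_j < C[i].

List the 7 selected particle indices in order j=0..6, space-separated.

C = [6/37, 10/37, 19/37, 22/37, 29/37, 30/37, 1]
j=0: u_0=9/70 ∈ [0, 6/37) → index 0
j=1: u_1=19/70 ∈ [10/37, 19/37) → index 2
j=2: u_2=29/70 ∈ [10/37, 19/37) → index 2
j=3: u_3=39/70 ∈ [19/37, 22/37) → index 3
j=4: u_4=7/10 ∈ [22/37, 29/37) → index 4
j=5: u_5=59/70 ∈ [30/37, 1) → index 6
j=6: u_6=69/70 ∈ [30/37, 1) → index 6

0 2 2 3 4 6 6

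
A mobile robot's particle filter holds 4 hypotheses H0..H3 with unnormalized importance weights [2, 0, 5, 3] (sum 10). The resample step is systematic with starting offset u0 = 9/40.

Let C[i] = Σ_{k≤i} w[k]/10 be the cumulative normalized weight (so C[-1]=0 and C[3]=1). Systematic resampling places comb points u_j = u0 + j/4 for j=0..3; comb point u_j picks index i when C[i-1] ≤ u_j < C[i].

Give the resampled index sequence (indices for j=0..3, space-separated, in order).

2 2 3 3

C = [1/5, 1/5, 7/10, 1]
j=0: u_0=9/40 ∈ [1/5, 7/10) → index 2
j=1: u_1=19/40 ∈ [1/5, 7/10) → index 2
j=2: u_2=29/40 ∈ [7/10, 1) → index 3
j=3: u_3=39/40 ∈ [7/10, 1) → index 3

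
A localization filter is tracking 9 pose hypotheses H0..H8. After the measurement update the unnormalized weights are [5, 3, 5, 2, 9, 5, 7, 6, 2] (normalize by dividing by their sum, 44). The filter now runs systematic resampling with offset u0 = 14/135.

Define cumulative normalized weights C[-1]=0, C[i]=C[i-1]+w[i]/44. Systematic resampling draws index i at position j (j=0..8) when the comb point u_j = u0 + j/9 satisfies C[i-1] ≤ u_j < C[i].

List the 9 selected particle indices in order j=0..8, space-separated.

0 2 3 4 5 6 6 7 8

C = [5/44, 2/11, 13/44, 15/44, 6/11, 29/44, 9/11, 21/22, 1]
j=0: u_0=14/135 ∈ [0, 5/44) → index 0
j=1: u_1=29/135 ∈ [2/11, 13/44) → index 2
j=2: u_2=44/135 ∈ [13/44, 15/44) → index 3
j=3: u_3=59/135 ∈ [15/44, 6/11) → index 4
j=4: u_4=74/135 ∈ [6/11, 29/44) → index 5
j=5: u_5=89/135 ∈ [29/44, 9/11) → index 6
j=6: u_6=104/135 ∈ [29/44, 9/11) → index 6
j=7: u_7=119/135 ∈ [9/11, 21/22) → index 7
j=8: u_8=134/135 ∈ [21/22, 1) → index 8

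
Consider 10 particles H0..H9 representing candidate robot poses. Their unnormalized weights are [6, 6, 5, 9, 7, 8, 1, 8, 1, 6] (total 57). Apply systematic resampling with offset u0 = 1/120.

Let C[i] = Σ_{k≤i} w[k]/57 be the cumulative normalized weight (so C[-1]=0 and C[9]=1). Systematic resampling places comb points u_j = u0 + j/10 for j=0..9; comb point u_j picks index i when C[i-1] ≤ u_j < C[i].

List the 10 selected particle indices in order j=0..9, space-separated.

0 1 1 3 3 4 5 5 7 9

C = [2/19, 4/19, 17/57, 26/57, 11/19, 41/57, 14/19, 50/57, 17/19, 1]
j=0: u_0=1/120 ∈ [0, 2/19) → index 0
j=1: u_1=13/120 ∈ [2/19, 4/19) → index 1
j=2: u_2=5/24 ∈ [2/19, 4/19) → index 1
j=3: u_3=37/120 ∈ [17/57, 26/57) → index 3
j=4: u_4=49/120 ∈ [17/57, 26/57) → index 3
j=5: u_5=61/120 ∈ [26/57, 11/19) → index 4
j=6: u_6=73/120 ∈ [11/19, 41/57) → index 5
j=7: u_7=17/24 ∈ [11/19, 41/57) → index 5
j=8: u_8=97/120 ∈ [14/19, 50/57) → index 7
j=9: u_9=109/120 ∈ [17/19, 1) → index 9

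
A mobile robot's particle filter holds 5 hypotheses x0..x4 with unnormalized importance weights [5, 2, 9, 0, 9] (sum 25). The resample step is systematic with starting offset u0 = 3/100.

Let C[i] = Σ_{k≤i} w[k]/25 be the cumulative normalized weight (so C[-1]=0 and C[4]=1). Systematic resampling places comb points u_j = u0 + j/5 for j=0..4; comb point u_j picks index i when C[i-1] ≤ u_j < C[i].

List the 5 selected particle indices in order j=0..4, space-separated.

0 1 2 2 4

C = [1/5, 7/25, 16/25, 16/25, 1]
j=0: u_0=3/100 ∈ [0, 1/5) → index 0
j=1: u_1=23/100 ∈ [1/5, 7/25) → index 1
j=2: u_2=43/100 ∈ [7/25, 16/25) → index 2
j=3: u_3=63/100 ∈ [7/25, 16/25) → index 2
j=4: u_4=83/100 ∈ [16/25, 1) → index 4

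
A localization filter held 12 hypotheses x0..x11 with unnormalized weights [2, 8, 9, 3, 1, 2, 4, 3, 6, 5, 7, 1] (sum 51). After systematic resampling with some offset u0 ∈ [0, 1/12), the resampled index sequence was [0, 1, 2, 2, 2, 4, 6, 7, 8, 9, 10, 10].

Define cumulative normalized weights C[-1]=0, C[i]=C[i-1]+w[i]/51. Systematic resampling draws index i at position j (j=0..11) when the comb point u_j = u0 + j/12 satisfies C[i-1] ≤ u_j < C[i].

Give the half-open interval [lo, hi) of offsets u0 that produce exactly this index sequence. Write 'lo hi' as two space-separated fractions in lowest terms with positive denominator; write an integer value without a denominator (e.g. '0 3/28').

1/34 7/204

C = [2/51, 10/51, 19/51, 22/51, 23/51, 25/51, 29/51, 32/51, 38/51, 43/51, 50/51, 1]
j=0 picked index 0: u0 ∈ [0, 2/51)
j=1 picked index 1: u0 ∈ [-3/68, 23/204)
j=2 picked index 2: u0 ∈ [1/34, 7/34)
j=3 picked index 2: u0 ∈ [-11/204, 25/204)
j=4 picked index 2: u0 ∈ [-7/51, 2/51)
j=5 picked index 4: u0 ∈ [1/68, 7/204)
j=6 picked index 6: u0 ∈ [-1/102, 7/102)
j=7 picked index 7: u0 ∈ [-1/68, 3/68)
j=8 picked index 8: u0 ∈ [-2/51, 4/51)
j=9 picked index 9: u0 ∈ [-1/204, 19/204)
j=10 picked index 10: u0 ∈ [1/102, 5/34)
j=11 picked index 10: u0 ∈ [-5/68, 13/204)
intersection: [1/34, 7/204)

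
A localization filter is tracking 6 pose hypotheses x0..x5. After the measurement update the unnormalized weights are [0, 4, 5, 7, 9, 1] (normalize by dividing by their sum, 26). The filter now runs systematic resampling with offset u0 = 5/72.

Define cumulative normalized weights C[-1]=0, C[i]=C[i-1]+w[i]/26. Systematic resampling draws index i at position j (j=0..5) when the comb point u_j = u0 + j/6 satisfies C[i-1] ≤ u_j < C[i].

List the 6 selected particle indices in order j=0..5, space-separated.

C = [0, 2/13, 9/26, 8/13, 25/26, 1]
j=0: u_0=5/72 ∈ [0, 2/13) → index 1
j=1: u_1=17/72 ∈ [2/13, 9/26) → index 2
j=2: u_2=29/72 ∈ [9/26, 8/13) → index 3
j=3: u_3=41/72 ∈ [9/26, 8/13) → index 3
j=4: u_4=53/72 ∈ [8/13, 25/26) → index 4
j=5: u_5=65/72 ∈ [8/13, 25/26) → index 4

1 2 3 3 4 4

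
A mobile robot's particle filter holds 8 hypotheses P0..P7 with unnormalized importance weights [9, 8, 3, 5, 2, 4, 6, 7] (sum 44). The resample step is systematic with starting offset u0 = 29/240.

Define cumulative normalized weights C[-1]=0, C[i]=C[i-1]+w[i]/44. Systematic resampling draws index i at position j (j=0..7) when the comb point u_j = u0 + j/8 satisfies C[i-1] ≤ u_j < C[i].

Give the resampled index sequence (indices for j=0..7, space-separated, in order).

C = [9/44, 17/44, 5/11, 25/44, 27/44, 31/44, 37/44, 1]
j=0: u_0=29/240 ∈ [0, 9/44) → index 0
j=1: u_1=59/240 ∈ [9/44, 17/44) → index 1
j=2: u_2=89/240 ∈ [9/44, 17/44) → index 1
j=3: u_3=119/240 ∈ [5/11, 25/44) → index 3
j=4: u_4=149/240 ∈ [27/44, 31/44) → index 5
j=5: u_5=179/240 ∈ [31/44, 37/44) → index 6
j=6: u_6=209/240 ∈ [37/44, 1) → index 7
j=7: u_7=239/240 ∈ [37/44, 1) → index 7

0 1 1 3 5 6 7 7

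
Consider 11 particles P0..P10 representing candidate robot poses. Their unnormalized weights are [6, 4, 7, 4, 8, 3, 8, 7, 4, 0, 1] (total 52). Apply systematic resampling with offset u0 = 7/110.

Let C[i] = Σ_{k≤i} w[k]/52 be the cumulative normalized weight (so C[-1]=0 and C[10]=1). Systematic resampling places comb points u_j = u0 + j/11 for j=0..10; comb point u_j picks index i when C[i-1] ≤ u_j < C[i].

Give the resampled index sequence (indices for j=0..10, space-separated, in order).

0 1 2 3 4 4 5 6 7 7 8

C = [3/26, 5/26, 17/52, 21/52, 29/52, 8/13, 10/13, 47/52, 51/52, 51/52, 1]
j=0: u_0=7/110 ∈ [0, 3/26) → index 0
j=1: u_1=17/110 ∈ [3/26, 5/26) → index 1
j=2: u_2=27/110 ∈ [5/26, 17/52) → index 2
j=3: u_3=37/110 ∈ [17/52, 21/52) → index 3
j=4: u_4=47/110 ∈ [21/52, 29/52) → index 4
j=5: u_5=57/110 ∈ [21/52, 29/52) → index 4
j=6: u_6=67/110 ∈ [29/52, 8/13) → index 5
j=7: u_7=7/10 ∈ [8/13, 10/13) → index 6
j=8: u_8=87/110 ∈ [10/13, 47/52) → index 7
j=9: u_9=97/110 ∈ [10/13, 47/52) → index 7
j=10: u_10=107/110 ∈ [47/52, 51/52) → index 8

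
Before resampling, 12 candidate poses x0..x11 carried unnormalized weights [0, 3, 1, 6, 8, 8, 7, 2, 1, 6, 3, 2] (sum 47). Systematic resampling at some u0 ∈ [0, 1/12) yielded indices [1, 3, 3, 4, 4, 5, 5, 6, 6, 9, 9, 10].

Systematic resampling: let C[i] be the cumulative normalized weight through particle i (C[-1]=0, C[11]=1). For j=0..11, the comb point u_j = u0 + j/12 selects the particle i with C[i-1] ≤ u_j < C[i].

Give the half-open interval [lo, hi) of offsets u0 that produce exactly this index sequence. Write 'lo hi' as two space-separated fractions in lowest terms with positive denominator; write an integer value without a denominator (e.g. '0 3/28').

C = [0, 3/47, 4/47, 10/47, 18/47, 26/47, 33/47, 35/47, 36/47, 42/47, 45/47, 1]
j=0 picked index 1: u0 ∈ [0, 3/47)
j=1 picked index 3: u0 ∈ [1/564, 73/564)
j=2 picked index 3: u0 ∈ [-23/282, 13/282)
j=3 picked index 4: u0 ∈ [-7/188, 25/188)
j=4 picked index 4: u0 ∈ [-17/141, 7/141)
j=5 picked index 5: u0 ∈ [-19/564, 77/564)
j=6 picked index 5: u0 ∈ [-11/94, 5/94)
j=7 picked index 6: u0 ∈ [-17/564, 67/564)
j=8 picked index 6: u0 ∈ [-16/141, 5/141)
j=9 picked index 9: u0 ∈ [3/188, 27/188)
j=10 picked index 9: u0 ∈ [-19/282, 17/282)
j=11 picked index 10: u0 ∈ [-13/564, 23/564)
intersection: [3/188, 5/141)

3/188 5/141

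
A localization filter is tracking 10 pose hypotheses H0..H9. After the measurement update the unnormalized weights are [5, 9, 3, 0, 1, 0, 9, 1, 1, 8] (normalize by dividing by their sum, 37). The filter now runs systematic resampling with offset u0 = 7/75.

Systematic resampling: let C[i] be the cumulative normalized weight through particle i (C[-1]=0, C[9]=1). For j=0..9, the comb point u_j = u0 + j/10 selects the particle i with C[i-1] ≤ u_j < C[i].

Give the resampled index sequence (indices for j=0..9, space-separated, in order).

0 1 1 2 6 6 6 9 9 9

C = [5/37, 14/37, 17/37, 17/37, 18/37, 18/37, 27/37, 28/37, 29/37, 1]
j=0: u_0=7/75 ∈ [0, 5/37) → index 0
j=1: u_1=29/150 ∈ [5/37, 14/37) → index 1
j=2: u_2=22/75 ∈ [5/37, 14/37) → index 1
j=3: u_3=59/150 ∈ [14/37, 17/37) → index 2
j=4: u_4=37/75 ∈ [18/37, 27/37) → index 6
j=5: u_5=89/150 ∈ [18/37, 27/37) → index 6
j=6: u_6=52/75 ∈ [18/37, 27/37) → index 6
j=7: u_7=119/150 ∈ [29/37, 1) → index 9
j=8: u_8=67/75 ∈ [29/37, 1) → index 9
j=9: u_9=149/150 ∈ [29/37, 1) → index 9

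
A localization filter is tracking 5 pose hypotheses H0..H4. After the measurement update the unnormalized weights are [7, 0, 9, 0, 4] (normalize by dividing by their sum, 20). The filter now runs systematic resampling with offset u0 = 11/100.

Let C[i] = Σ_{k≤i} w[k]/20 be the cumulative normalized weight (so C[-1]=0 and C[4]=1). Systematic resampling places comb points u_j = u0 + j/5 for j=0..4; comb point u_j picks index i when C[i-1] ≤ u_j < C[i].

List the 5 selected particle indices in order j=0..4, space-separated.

0 0 2 2 4

C = [7/20, 7/20, 4/5, 4/5, 1]
j=0: u_0=11/100 ∈ [0, 7/20) → index 0
j=1: u_1=31/100 ∈ [0, 7/20) → index 0
j=2: u_2=51/100 ∈ [7/20, 4/5) → index 2
j=3: u_3=71/100 ∈ [7/20, 4/5) → index 2
j=4: u_4=91/100 ∈ [4/5, 1) → index 4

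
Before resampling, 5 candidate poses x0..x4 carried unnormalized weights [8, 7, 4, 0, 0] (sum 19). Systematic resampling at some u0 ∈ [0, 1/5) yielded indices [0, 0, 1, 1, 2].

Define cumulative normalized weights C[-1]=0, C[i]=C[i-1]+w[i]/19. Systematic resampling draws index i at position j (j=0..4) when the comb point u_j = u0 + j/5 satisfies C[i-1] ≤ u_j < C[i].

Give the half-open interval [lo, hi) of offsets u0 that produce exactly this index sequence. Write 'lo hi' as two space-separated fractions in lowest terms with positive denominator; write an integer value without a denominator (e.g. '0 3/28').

C = [8/19, 15/19, 1, 1, 1]
j=0 picked index 0: u0 ∈ [0, 8/19)
j=1 picked index 0: u0 ∈ [-1/5, 21/95)
j=2 picked index 1: u0 ∈ [2/95, 37/95)
j=3 picked index 1: u0 ∈ [-17/95, 18/95)
j=4 picked index 2: u0 ∈ [-1/95, 1/5)
intersection: [2/95, 18/95)

2/95 18/95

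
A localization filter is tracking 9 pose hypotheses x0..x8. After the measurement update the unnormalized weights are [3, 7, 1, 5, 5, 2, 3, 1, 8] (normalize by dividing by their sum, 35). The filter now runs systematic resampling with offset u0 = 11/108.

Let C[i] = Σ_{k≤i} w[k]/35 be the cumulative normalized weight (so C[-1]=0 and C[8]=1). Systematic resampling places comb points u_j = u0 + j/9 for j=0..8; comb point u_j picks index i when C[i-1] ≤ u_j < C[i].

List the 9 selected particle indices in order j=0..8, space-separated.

1 1 3 3 4 6 7 8 8

C = [3/35, 2/7, 11/35, 16/35, 3/5, 23/35, 26/35, 27/35, 1]
j=0: u_0=11/108 ∈ [3/35, 2/7) → index 1
j=1: u_1=23/108 ∈ [3/35, 2/7) → index 1
j=2: u_2=35/108 ∈ [11/35, 16/35) → index 3
j=3: u_3=47/108 ∈ [11/35, 16/35) → index 3
j=4: u_4=59/108 ∈ [16/35, 3/5) → index 4
j=5: u_5=71/108 ∈ [23/35, 26/35) → index 6
j=6: u_6=83/108 ∈ [26/35, 27/35) → index 7
j=7: u_7=95/108 ∈ [27/35, 1) → index 8
j=8: u_8=107/108 ∈ [27/35, 1) → index 8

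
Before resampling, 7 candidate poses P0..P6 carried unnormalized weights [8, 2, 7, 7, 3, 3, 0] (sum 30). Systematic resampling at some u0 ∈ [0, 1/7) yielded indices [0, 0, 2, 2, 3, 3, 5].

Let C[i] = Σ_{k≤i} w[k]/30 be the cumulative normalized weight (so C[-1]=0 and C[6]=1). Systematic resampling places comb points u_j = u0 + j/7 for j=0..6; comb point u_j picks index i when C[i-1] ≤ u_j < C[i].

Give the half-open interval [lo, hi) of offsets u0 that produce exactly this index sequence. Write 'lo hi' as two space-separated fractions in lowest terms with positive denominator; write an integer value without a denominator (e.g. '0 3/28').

C = [4/15, 1/3, 17/30, 4/5, 9/10, 1, 1]
j=0 picked index 0: u0 ∈ [0, 4/15)
j=1 picked index 0: u0 ∈ [-1/7, 13/105)
j=2 picked index 2: u0 ∈ [1/21, 59/210)
j=3 picked index 2: u0 ∈ [-2/21, 29/210)
j=4 picked index 3: u0 ∈ [-1/210, 8/35)
j=5 picked index 3: u0 ∈ [-31/210, 3/35)
j=6 picked index 5: u0 ∈ [3/70, 1/7)
intersection: [1/21, 3/35)

1/21 3/35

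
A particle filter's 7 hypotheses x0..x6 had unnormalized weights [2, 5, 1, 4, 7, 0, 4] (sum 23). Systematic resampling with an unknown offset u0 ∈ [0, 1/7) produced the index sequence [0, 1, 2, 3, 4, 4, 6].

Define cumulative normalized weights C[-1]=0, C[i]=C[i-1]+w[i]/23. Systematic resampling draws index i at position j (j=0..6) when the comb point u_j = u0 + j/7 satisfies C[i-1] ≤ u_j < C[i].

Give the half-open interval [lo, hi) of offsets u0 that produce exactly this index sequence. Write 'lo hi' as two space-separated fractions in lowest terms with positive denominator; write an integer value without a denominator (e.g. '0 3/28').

C = [2/23, 7/23, 8/23, 12/23, 19/23, 19/23, 1]
j=0 picked index 0: u0 ∈ [0, 2/23)
j=1 picked index 1: u0 ∈ [-9/161, 26/161)
j=2 picked index 2: u0 ∈ [3/161, 10/161)
j=3 picked index 3: u0 ∈ [-13/161, 15/161)
j=4 picked index 4: u0 ∈ [-8/161, 41/161)
j=5 picked index 4: u0 ∈ [-31/161, 18/161)
j=6 picked index 6: u0 ∈ [-5/161, 1/7)
intersection: [3/161, 10/161)

3/161 10/161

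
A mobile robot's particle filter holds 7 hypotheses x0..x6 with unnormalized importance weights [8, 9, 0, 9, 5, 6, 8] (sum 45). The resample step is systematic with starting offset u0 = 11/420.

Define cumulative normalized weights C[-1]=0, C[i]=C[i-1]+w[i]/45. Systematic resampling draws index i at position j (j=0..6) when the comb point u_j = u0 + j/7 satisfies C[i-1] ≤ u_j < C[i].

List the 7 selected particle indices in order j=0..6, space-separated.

0 0 1 3 4 5 6

C = [8/45, 17/45, 17/45, 26/45, 31/45, 37/45, 1]
j=0: u_0=11/420 ∈ [0, 8/45) → index 0
j=1: u_1=71/420 ∈ [0, 8/45) → index 0
j=2: u_2=131/420 ∈ [8/45, 17/45) → index 1
j=3: u_3=191/420 ∈ [17/45, 26/45) → index 3
j=4: u_4=251/420 ∈ [26/45, 31/45) → index 4
j=5: u_5=311/420 ∈ [31/45, 37/45) → index 5
j=6: u_6=53/60 ∈ [37/45, 1) → index 6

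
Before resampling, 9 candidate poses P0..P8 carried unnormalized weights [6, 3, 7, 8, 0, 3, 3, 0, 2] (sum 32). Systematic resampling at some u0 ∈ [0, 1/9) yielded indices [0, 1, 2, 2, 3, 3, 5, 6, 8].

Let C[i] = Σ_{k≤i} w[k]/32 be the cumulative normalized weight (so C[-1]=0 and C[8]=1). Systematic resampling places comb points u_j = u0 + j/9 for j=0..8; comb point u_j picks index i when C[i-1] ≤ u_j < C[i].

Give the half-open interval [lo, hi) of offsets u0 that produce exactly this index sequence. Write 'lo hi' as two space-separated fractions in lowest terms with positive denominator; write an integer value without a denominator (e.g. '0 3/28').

1/12 1/9

C = [3/16, 9/32, 1/2, 3/4, 3/4, 27/32, 15/16, 15/16, 1]
j=0 picked index 0: u0 ∈ [0, 3/16)
j=1 picked index 1: u0 ∈ [11/144, 49/288)
j=2 picked index 2: u0 ∈ [17/288, 5/18)
j=3 picked index 2: u0 ∈ [-5/96, 1/6)
j=4 picked index 3: u0 ∈ [1/18, 11/36)
j=5 picked index 3: u0 ∈ [-1/18, 7/36)
j=6 picked index 5: u0 ∈ [1/12, 17/96)
j=7 picked index 6: u0 ∈ [19/288, 23/144)
j=8 picked index 8: u0 ∈ [7/144, 1/9)
intersection: [1/12, 1/9)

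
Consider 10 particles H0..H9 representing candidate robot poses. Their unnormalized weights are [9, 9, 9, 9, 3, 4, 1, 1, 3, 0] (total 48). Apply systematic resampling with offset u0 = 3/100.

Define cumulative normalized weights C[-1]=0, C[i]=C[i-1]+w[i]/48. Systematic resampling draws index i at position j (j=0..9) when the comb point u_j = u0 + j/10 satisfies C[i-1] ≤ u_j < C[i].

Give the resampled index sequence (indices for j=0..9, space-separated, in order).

0 0 1 1 2 2 3 3 5 7

C = [3/16, 3/8, 9/16, 3/4, 13/16, 43/48, 11/12, 15/16, 1, 1]
j=0: u_0=3/100 ∈ [0, 3/16) → index 0
j=1: u_1=13/100 ∈ [0, 3/16) → index 0
j=2: u_2=23/100 ∈ [3/16, 3/8) → index 1
j=3: u_3=33/100 ∈ [3/16, 3/8) → index 1
j=4: u_4=43/100 ∈ [3/8, 9/16) → index 2
j=5: u_5=53/100 ∈ [3/8, 9/16) → index 2
j=6: u_6=63/100 ∈ [9/16, 3/4) → index 3
j=7: u_7=73/100 ∈ [9/16, 3/4) → index 3
j=8: u_8=83/100 ∈ [13/16, 43/48) → index 5
j=9: u_9=93/100 ∈ [11/12, 15/16) → index 7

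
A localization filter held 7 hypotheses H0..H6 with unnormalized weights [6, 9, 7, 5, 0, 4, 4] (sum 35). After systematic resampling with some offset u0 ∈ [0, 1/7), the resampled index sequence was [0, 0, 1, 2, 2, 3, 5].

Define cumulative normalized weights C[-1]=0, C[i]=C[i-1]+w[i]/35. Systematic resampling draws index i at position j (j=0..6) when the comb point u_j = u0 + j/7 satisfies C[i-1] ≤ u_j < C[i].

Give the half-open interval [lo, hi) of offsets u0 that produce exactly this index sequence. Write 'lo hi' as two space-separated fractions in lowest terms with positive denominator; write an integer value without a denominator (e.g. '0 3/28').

0 1/35

C = [6/35, 3/7, 22/35, 27/35, 27/35, 31/35, 1]
j=0 picked index 0: u0 ∈ [0, 6/35)
j=1 picked index 0: u0 ∈ [-1/7, 1/35)
j=2 picked index 1: u0 ∈ [-4/35, 1/7)
j=3 picked index 2: u0 ∈ [0, 1/5)
j=4 picked index 2: u0 ∈ [-1/7, 2/35)
j=5 picked index 3: u0 ∈ [-3/35, 2/35)
j=6 picked index 5: u0 ∈ [-3/35, 1/35)
intersection: [0, 1/35)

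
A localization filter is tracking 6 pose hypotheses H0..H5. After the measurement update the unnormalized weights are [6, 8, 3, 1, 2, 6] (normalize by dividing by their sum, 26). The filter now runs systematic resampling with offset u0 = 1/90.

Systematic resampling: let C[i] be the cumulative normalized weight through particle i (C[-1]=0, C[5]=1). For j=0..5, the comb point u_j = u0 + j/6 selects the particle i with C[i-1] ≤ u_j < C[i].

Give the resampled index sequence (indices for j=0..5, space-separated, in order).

C = [3/13, 7/13, 17/26, 9/13, 10/13, 1]
j=0: u_0=1/90 ∈ [0, 3/13) → index 0
j=1: u_1=8/45 ∈ [0, 3/13) → index 0
j=2: u_2=31/90 ∈ [3/13, 7/13) → index 1
j=3: u_3=23/45 ∈ [3/13, 7/13) → index 1
j=4: u_4=61/90 ∈ [17/26, 9/13) → index 3
j=5: u_5=38/45 ∈ [10/13, 1) → index 5

0 0 1 1 3 5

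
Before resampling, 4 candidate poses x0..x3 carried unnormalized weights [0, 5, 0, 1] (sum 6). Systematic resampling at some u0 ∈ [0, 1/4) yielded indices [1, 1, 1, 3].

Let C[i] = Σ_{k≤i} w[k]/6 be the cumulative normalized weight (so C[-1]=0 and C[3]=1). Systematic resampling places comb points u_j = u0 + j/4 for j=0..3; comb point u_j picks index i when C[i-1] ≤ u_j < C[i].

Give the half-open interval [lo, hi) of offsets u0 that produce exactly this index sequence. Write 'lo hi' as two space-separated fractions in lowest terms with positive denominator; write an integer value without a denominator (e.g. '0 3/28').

C = [0, 5/6, 5/6, 1]
j=0 picked index 1: u0 ∈ [0, 5/6)
j=1 picked index 1: u0 ∈ [-1/4, 7/12)
j=2 picked index 1: u0 ∈ [-1/2, 1/3)
j=3 picked index 3: u0 ∈ [1/12, 1/4)
intersection: [1/12, 1/4)

1/12 1/4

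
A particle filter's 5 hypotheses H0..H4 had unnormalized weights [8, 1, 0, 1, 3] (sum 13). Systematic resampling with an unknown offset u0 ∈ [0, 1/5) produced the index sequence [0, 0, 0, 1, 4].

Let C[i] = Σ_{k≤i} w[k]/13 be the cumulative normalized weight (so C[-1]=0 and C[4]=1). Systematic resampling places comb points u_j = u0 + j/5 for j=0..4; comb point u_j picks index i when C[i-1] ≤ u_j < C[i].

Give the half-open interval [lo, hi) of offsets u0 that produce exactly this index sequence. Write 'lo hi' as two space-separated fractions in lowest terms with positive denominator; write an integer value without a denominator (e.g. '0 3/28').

C = [8/13, 9/13, 9/13, 10/13, 1]
j=0 picked index 0: u0 ∈ [0, 8/13)
j=1 picked index 0: u0 ∈ [-1/5, 27/65)
j=2 picked index 0: u0 ∈ [-2/5, 14/65)
j=3 picked index 1: u0 ∈ [1/65, 6/65)
j=4 picked index 4: u0 ∈ [-2/65, 1/5)
intersection: [1/65, 6/65)

1/65 6/65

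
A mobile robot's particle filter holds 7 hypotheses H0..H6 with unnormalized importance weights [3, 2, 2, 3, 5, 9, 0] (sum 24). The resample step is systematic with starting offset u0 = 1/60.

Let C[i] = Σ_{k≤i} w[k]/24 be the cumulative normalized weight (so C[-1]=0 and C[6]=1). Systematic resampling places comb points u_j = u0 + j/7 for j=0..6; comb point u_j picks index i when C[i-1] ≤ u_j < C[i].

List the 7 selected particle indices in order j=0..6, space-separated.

C = [1/8, 5/24, 7/24, 5/12, 5/8, 1, 1]
j=0: u_0=1/60 ∈ [0, 1/8) → index 0
j=1: u_1=67/420 ∈ [1/8, 5/24) → index 1
j=2: u_2=127/420 ∈ [7/24, 5/12) → index 3
j=3: u_3=187/420 ∈ [5/12, 5/8) → index 4
j=4: u_4=247/420 ∈ [5/12, 5/8) → index 4
j=5: u_5=307/420 ∈ [5/8, 1) → index 5
j=6: u_6=367/420 ∈ [5/8, 1) → index 5

0 1 3 4 4 5 5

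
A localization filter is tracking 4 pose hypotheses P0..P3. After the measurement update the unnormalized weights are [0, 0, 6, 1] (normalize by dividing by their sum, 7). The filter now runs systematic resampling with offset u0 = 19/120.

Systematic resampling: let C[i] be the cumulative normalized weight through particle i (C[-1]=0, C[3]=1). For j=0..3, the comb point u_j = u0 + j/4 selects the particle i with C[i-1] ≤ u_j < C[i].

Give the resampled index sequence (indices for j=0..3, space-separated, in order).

C = [0, 0, 6/7, 1]
j=0: u_0=19/120 ∈ [0, 6/7) → index 2
j=1: u_1=49/120 ∈ [0, 6/7) → index 2
j=2: u_2=79/120 ∈ [0, 6/7) → index 2
j=3: u_3=109/120 ∈ [6/7, 1) → index 3

2 2 2 3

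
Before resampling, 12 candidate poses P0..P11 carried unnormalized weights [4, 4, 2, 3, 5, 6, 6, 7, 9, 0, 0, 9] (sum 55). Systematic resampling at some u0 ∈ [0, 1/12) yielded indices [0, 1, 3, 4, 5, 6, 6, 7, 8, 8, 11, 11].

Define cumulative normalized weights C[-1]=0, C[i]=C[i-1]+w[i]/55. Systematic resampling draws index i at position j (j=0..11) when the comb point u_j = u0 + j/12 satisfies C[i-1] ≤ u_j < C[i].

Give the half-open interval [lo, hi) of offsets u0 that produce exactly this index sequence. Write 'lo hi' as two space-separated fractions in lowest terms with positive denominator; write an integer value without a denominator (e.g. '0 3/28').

13/660 1/22

C = [4/55, 8/55, 2/11, 13/55, 18/55, 24/55, 6/11, 37/55, 46/55, 46/55, 46/55, 1]
j=0 picked index 0: u0 ∈ [0, 4/55)
j=1 picked index 1: u0 ∈ [-7/660, 41/660)
j=2 picked index 3: u0 ∈ [1/66, 23/330)
j=3 picked index 4: u0 ∈ [-3/220, 17/220)
j=4 picked index 5: u0 ∈ [-1/165, 17/165)
j=5 picked index 6: u0 ∈ [13/660, 17/132)
j=6 picked index 6: u0 ∈ [-7/110, 1/22)
j=7 picked index 7: u0 ∈ [-5/132, 59/660)
j=8 picked index 8: u0 ∈ [1/165, 28/165)
j=9 picked index 8: u0 ∈ [-17/220, 19/220)
j=10 picked index 11: u0 ∈ [1/330, 1/6)
j=11 picked index 11: u0 ∈ [-53/660, 1/12)
intersection: [13/660, 1/22)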